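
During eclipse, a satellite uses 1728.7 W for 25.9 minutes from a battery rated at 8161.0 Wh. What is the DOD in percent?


E_used = P * t / 60 = 1728.7 * 25.9 / 60 = 746.2222 Wh
DOD = E_used / E_total * 100 = 746.2222 / 8161.0 * 100
DOD = 9.1438 %

9.1438 %


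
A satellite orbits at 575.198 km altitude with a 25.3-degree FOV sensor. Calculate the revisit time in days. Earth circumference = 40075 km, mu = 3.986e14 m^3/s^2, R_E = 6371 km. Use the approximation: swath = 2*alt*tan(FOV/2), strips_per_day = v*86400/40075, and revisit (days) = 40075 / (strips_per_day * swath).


swath = 2*575.198*tan(0.2207842) = 258.1982 km
v = sqrt(mu/r) = 7575.2168 m/s = 7.5752 km/s
strips/day = v*86400/40075 = 7.5752*86400/40075 = 16.3318
coverage/day = strips * swath = 16.3318 * 258.1982 = 4216.8540 km
revisit = 40075 / 4216.8540 = 9.5035 days

9.5035 days


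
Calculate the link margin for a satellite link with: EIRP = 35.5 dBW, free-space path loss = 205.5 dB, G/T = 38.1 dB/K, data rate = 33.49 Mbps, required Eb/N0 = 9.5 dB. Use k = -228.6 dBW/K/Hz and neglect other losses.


C/N0 = EIRP - FSPL + G/T - k = 35.5 - 205.5 + 38.1 - (-228.6)
C/N0 = 96.7000 dB-Hz
R_b = 33.49 Mbps = 3.349e+07 bps -> 10*log10(R_b) = 75.2492 dB-Hz
Eb/N0 = C/N0 - 10*log10(R_b) = 96.7000 - 75.2492 = 21.4508 dB
Margin = Eb/N0 - Eb/N0_req = 21.4508 - 9.5 = 11.9508 dB (link closes)

11.9508 dB


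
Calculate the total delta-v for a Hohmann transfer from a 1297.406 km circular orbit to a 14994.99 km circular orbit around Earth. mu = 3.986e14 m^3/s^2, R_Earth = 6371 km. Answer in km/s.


r1 = 7668.4060 km = 7.668406e+06 m
r2 = 21365.9900 km = 2.136599e+07 m
dv1 = sqrt(mu/r1)*(sqrt(2*r2/(r1+r2)) - 1) = 1536.8566 m/s
dv2 = sqrt(mu/r2)*(1 - sqrt(2*r1/(r1+r2))) = 1180.0431 m/s
total dv = |dv1| + |dv2| = 1536.8566 + 1180.0431 = 2716.8997 m/s = 2.7169 km/s

2.7169 km/s


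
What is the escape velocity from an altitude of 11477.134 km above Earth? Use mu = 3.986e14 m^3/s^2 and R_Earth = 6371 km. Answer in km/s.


r = 6371.0 + 11477.134 = 17848.1340 km = 1.7848134e+07 m
v_esc = sqrt(2*mu/r) = sqrt(2*3.986e14 / 1.7848134e+07)
v_esc = 6683.2428 m/s = 6.6832 km/s

6.6832 km/s


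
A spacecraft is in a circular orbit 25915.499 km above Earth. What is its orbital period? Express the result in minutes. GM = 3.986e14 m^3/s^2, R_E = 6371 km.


r = 32286.4990 km = 3.2286499e+07 m
T = 2*pi*sqrt(r^3/mu) = 2*pi*sqrt(3.3656028e+22 / 3.986e14)
T = 57735.4630 s = 962.2577 min

962.2577 minutes


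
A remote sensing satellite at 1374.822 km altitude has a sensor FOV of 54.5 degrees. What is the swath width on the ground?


FOV = 54.5 deg = 0.9512044 rad
swath = 2 * alt * tan(FOV/2) = 2 * 1374.822 * tan(0.4756022)
swath = 2 * 1374.822 * 0.5150338
swath = 1416.1597 km

1416.1597 km


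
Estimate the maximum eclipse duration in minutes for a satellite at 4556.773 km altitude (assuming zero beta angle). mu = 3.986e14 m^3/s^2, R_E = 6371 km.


r = 10927.7730 km
T = 189.4774 min
Eclipse fraction = arcsin(R_E/r)/pi = arcsin(6371.0000/10927.7730)/pi
= arcsin(0.5830099)/pi = 0.1981251
Eclipse duration = 0.1981251 * 189.4774 = 37.5402 min

37.5402 minutes


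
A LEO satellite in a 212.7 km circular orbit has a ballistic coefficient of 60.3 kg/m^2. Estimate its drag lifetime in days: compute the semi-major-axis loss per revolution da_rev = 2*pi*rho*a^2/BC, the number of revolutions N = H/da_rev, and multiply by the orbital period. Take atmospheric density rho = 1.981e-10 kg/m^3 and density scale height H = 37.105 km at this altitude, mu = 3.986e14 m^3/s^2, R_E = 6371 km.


a = R_E + alt = 6583.7000 km = 6.5837e+06 m
da_rev = 2*pi*rho*a^2/BC = 2*pi*1.981e-10*(6.5837e+06)^2/60.3 = 894.719902 m per revolution
N = H/da_rev = 37105.0000 m / 894.719902 m = 41.4711 revolutions
P = 2*pi*sqrt(a^3/mu) = 5316.3831 s
lifetime = N*P = 41.4711 * 5316.3831 = 220476.1461 s = 2.5518 days

2.5518 days


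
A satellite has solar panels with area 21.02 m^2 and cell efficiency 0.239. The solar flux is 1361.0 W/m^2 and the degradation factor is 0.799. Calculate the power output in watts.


P = area * eta * S * degradation
P = 21.02 * 0.239 * 1361.0 * 0.799
P = 5463.0543 W

5463.0543 W


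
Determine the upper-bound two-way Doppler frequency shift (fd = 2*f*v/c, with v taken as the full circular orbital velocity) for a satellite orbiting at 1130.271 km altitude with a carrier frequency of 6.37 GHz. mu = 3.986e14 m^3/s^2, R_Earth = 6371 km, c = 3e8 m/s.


r = 7.501271e+06 m
v = sqrt(mu/r) = 7289.5584 m/s (worst-case radial velocity)
f = 6.37 GHz = 6.37e+09 Hz
fd = 2*f*v/c = 2*6.37e+09*7289.5584/3.0e+08
fd = 309563.2465 Hz

309563.2465 Hz


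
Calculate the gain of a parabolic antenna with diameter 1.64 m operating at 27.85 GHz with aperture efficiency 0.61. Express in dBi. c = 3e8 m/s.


lambda = c/f = 3e8 / 2.785e+10 = 0.01077199 m
G = eta*(pi*D/lambda)^2 = 0.61*(pi*1.64/0.01077199)^2
G = 139548.4979 (linear)
G = 10*log10(139548.4979) = 51.4473 dBi

51.4473 dBi


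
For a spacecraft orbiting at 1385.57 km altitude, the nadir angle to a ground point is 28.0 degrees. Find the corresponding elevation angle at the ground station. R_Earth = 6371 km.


r = R_E + alt = 7756.5700 km
Law of sines in the satellite / Earth-center / ground-point triangle:
  sin(nadir)/R_E = sin(90 + el)/r  =>  cos(el) = (r/R_E)*sin(nadir)
cos(el) = (7756.5700 / 6371.0000) * sin(28.0 deg) = 0.5715726
el = arccos(0.5715726) = 55.1400 deg
(Earth-central angle = 90 - nadir - el = 6.8600 deg)

55.1400 degrees


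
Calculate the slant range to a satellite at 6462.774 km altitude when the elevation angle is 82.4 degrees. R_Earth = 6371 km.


h = 6462.774 km, el = 82.4 deg
d = -R_E*sin(el) + sqrt((R_E*sin(el))^2 + 2*R_E*h + h^2)
d = -6371.0000*sin(1.4382) + sqrt((6371.0000*0.9912155)^2 + 2*6371.0000*6462.774 + 6462.774^2)
d = 6491.0492 km

6491.0492 km


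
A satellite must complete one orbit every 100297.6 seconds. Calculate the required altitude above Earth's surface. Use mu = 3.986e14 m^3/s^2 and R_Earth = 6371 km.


T = 100297.6 s
r = (mu*T^2/(4*pi^2))^(1/3) = (3.986e14 * 100297.6^2 / (4*pi^2))^(1/3)
r = 4.6657294e+07 m = 46657.2939 km
alt = r - R_E = 46657.2939 - 6371 = 40286.2939 km

40286.2939 km


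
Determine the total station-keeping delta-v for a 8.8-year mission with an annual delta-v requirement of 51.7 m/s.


dV = rate * years = 51.7 * 8.8
dV = 454.9600 m/s

454.9600 m/s


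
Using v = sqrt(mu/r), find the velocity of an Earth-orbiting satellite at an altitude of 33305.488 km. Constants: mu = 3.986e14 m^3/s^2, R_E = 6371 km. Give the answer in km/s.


r = R_E + alt = 6371.0 + 33305.488 = 39676.4880 km = 3.9676488e+07 m
v = sqrt(mu/r) = sqrt(3.986e14 / 3.9676488e+07) = 3169.5823 m/s = 3.1696 km/s

3.1696 km/s


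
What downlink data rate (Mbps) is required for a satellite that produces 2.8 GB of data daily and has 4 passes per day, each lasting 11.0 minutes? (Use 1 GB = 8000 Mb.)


total contact time = 4 * 11.0 * 60 = 2640.0000 s
data = 2.8 GB = 22400.0000 Mb
rate = 22400.0000 / 2640.0000 = 8.4848 Mbps

8.4848 Mbps


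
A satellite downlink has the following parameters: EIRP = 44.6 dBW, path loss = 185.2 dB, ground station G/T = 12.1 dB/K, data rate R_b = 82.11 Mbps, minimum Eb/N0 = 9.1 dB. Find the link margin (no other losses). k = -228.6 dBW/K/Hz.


C/N0 = EIRP - FSPL + G/T - k = 44.6 - 185.2 + 12.1 - (-228.6)
C/N0 = 100.1000 dB-Hz
R_b = 82.11 Mbps = 8.211e+07 bps -> 10*log10(R_b) = 79.1440 dB-Hz
Eb/N0 = C/N0 - 10*log10(R_b) = 100.1000 - 79.1440 = 20.9560 dB
Margin = Eb/N0 - Eb/N0_req = 20.9560 - 9.1 = 11.8560 dB (link closes)

11.8560 dB


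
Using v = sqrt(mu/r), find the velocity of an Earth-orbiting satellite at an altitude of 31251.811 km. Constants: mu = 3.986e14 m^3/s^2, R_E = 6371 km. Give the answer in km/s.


r = R_E + alt = 6371.0 + 31251.811 = 37622.8110 km = 3.7622811e+07 m
v = sqrt(mu/r) = sqrt(3.986e14 / 3.7622811e+07) = 3254.9403 m/s = 3.2549 km/s

3.2549 km/s


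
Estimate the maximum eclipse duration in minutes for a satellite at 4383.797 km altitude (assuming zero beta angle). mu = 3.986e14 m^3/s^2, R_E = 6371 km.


r = 10754.7970 km
T = 184.9964 min
Eclipse fraction = arcsin(R_E/r)/pi = arcsin(6371.0000/10754.7970)/pi
= arcsin(0.5923868)/pi = 0.2018143
Eclipse duration = 0.2018143 * 184.9964 = 37.3349 min

37.3349 minutes


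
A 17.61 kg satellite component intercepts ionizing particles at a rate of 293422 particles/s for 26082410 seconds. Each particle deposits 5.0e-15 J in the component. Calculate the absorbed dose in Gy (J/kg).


Total energy deposited = rate * time * E_per
  = 293422 * 26082410 * 5.0e-15 = 0.03826576 J
Dose = E_total / mass = 0.03826576 / 17.61
Dose = 0.002172957 Gy

0.0022 Gy


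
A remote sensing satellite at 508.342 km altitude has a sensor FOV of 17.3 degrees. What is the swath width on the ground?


FOV = 17.3 deg = 0.301942 rad
swath = 2 * alt * tan(FOV/2) = 2 * 508.342 * tan(0.150971)
swath = 2 * 508.342 * 0.1521285
swath = 154.6666 km

154.6666 km


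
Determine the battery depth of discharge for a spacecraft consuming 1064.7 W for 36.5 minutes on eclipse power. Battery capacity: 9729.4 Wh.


E_used = P * t / 60 = 1064.7 * 36.5 / 60 = 647.6925 Wh
DOD = E_used / E_total * 100 = 647.6925 / 9729.4 * 100
DOD = 6.6571 %

6.6571 %


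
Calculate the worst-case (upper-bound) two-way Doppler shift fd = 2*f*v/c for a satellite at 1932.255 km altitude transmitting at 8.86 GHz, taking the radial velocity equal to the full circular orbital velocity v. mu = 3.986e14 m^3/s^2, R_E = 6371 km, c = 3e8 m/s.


r = 8.303255e+06 m
v = sqrt(mu/r) = 6928.5836 m/s (worst-case radial velocity)
f = 8.86 GHz = 8.86e+09 Hz
fd = 2*f*v/c = 2*8.86e+09*6928.5836/3.0e+08
fd = 409248.3359 Hz

409248.3359 Hz


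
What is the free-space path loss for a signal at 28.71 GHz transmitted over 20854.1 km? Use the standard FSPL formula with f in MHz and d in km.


f = 28.71 GHz = 28710.0000 MHz
d = 20854.1 km
FSPL = 32.44 + 20*log10(28710.0000) + 20*log10(20854.1)
FSPL = 32.44 + 89.1607 + 86.3838
FSPL = 207.9845 dB

207.9845 dB


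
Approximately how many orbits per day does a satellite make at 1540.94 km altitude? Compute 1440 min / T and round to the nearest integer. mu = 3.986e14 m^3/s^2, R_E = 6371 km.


r = 7.91194e+06 m
T = 2*pi*sqrt(r^3/mu) = 7003.8317 s = 116.7305 min
revs/day = 1440 / 116.7305 = 12.3361
Rounded: 12 revolutions per day

12 revolutions per day


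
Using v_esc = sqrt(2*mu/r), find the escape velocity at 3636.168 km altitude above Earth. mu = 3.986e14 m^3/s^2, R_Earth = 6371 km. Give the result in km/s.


r = 6371.0 + 3636.168 = 10007.1680 km = 1.0007168e+07 m
v_esc = sqrt(2*mu/r) = sqrt(2*3.986e14 / 1.0007168e+07)
v_esc = 8925.4074 m/s = 8.9254 km/s

8.9254 km/s


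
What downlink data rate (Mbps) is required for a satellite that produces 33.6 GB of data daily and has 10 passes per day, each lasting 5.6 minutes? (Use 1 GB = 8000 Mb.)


total contact time = 10 * 5.6 * 60 = 3360.0000 s
data = 33.6 GB = 268800.0000 Mb
rate = 268800.0000 / 3360.0000 = 80.0000 Mbps

80.0000 Mbps


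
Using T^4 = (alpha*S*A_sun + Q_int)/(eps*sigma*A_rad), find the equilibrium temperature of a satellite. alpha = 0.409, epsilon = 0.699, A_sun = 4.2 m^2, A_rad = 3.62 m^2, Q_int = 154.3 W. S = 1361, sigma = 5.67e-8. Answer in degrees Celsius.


Numerator = alpha*S*A_sun + Q_int = 0.409*1361*4.2 + 154.3 = 2492.2258 W
Denominator = eps*sigma*A_rad = 0.699*5.67e-8*3.62 = 1.4347255e-07 W/K^4
T^4 = 1.737075e+10 K^4
T = 363.0401 K = 89.8901 C

89.8901 degrees Celsius


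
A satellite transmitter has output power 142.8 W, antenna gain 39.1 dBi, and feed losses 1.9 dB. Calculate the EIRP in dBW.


Pt = 142.8 W = 21.5473 dBW
EIRP = Pt_dBW + Gt - losses = 21.5473 + 39.1 - 1.9 = 58.7473 dBW

58.7473 dBW


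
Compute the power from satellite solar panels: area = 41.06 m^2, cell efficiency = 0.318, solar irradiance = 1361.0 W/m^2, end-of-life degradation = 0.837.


P = area * eta * S * degradation
P = 41.06 * 0.318 * 1361.0 * 0.837
P = 14874.0641 W

14874.0641 W


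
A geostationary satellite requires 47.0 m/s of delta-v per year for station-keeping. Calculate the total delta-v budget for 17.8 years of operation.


dV = rate * years = 47.0 * 17.8
dV = 836.6000 m/s

836.6000 m/s


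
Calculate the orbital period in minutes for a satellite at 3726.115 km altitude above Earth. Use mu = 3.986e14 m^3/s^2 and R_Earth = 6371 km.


r = 10097.1150 km = 1.0097115e+07 m
T = 2*pi*sqrt(r^3/mu) = 2*pi*sqrt(1.0294184e+21 / 3.986e14)
T = 10097.3445 s = 168.2891 min

168.2891 minutes


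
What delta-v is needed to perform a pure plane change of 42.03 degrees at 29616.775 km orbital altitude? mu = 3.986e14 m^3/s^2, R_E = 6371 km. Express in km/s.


r = 35987.7750 km = 3.5987775e+07 m
V = sqrt(mu/r) = 3328.0600 m/s
di = 42.03 deg = 0.7335619 rad
dV = 2*V*sin(di/2) = 2*3328.0600*sin(0.3667809)
dV = 2386.9668 m/s = 2.3870 km/s

2.3870 km/s


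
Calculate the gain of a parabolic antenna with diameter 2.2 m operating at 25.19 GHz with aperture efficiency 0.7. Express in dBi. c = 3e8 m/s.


lambda = c/f = 3e8 / 2.519e+10 = 0.01190949 m
G = eta*(pi*D/lambda)^2 = 0.7*(pi*2.2/0.01190949)^2
G = 235752.8614 (linear)
G = 10*log10(235752.8614) = 53.7246 dBi

53.7246 dBi


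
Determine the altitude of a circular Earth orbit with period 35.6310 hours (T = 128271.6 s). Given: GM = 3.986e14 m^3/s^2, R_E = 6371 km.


T = 128271.6 s
r = (mu*T^2/(4*pi^2))^(1/3) = (3.986e14 * 128271.6^2 / (4*pi^2))^(1/3)
r = 5.4972589e+07 m = 54972.5894 km
alt = r - R_E = 54972.5894 - 6371 = 48601.5894 km

48601.5894 km


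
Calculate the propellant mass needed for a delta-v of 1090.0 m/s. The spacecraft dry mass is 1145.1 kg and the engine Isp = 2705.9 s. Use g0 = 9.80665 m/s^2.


ve = Isp * g0 = 2705.9 * 9.80665 = 26535.814235 m/s
mass ratio = exp(dv/ve) = exp(1090.0/26535.814235) = 1.04193187
m_prop = m_dry * (mr - 1) = 1145.1 * (1.04193187 - 1)
m_prop = 48.0162 kg

48.0162 kg


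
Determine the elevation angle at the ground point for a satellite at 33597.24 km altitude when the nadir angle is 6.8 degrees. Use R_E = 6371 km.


r = R_E + alt = 39968.2400 km
Law of sines in the satellite / Earth-center / ground-point triangle:
  sin(nadir)/R_E = sin(90 + el)/r  =>  cos(el) = (r/R_E)*sin(nadir)
cos(el) = (39968.2400 / 6371.0000) * sin(6.8 deg) = 0.742803
el = arccos(0.742803) = 42.0293 deg
(Earth-central angle = 90 - nadir - el = 41.1707 deg)

42.0293 degrees


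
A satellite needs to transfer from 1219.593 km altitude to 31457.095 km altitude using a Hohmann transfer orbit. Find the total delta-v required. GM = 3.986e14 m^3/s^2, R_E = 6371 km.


r1 = 7590.5930 km = 7.590593e+06 m
r2 = 37828.0950 km = 3.7828095e+07 m
dv1 = sqrt(mu/r1)*(sqrt(2*r2/(r1+r2)) - 1) = 2106.1310 m/s
dv2 = sqrt(mu/r2)*(1 - sqrt(2*r1/(r1+r2))) = 1369.3872 m/s
total dv = |dv1| + |dv2| = 2106.1310 + 1369.3872 = 3475.5182 m/s = 3.4755 km/s

3.4755 km/s


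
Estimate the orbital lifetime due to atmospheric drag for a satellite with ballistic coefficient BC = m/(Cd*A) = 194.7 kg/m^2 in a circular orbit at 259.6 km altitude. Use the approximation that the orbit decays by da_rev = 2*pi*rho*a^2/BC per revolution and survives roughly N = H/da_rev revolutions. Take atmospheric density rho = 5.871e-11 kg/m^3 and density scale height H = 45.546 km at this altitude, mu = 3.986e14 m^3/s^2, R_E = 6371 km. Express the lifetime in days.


a = R_E + alt = 6630.6000 km = 6.6306e+06 m
da_rev = 2*pi*rho*a^2/BC = 2*pi*5.871e-11*(6.6306e+06)^2/194.7 = 83.297440 m per revolution
N = H/da_rev = 45546.0000 m / 83.297440 m = 546.7875 revolutions
P = 2*pi*sqrt(a^3/mu) = 5373.2923 s
lifetime = N*P = 546.7875 * 5373.2923 = 2.9380491e+06 s = 34.0052 days

34.0052 days


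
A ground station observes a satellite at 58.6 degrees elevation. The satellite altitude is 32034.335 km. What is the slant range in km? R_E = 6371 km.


h = 32034.335 km, el = 58.6 deg
d = -R_E*sin(el) + sqrt((R_E*sin(el))^2 + 2*R_E*h + h^2)
d = -6371.0000*sin(1.0228) + sqrt((6371.0000*0.8535508)^2 + 2*6371.0000*32034.335 + 32034.335^2)
d = 32823.6491 km

32823.6491 km


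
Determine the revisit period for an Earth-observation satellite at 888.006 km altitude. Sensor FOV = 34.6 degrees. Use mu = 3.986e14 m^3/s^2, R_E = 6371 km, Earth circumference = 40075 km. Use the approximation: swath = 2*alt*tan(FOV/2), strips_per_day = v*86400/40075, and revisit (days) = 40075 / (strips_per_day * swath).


swath = 2*888.006*tan(0.301942) = 553.1661 km
v = sqrt(mu/r) = 7410.2024 m/s = 7.4102 km/s
strips/day = v*86400/40075 = 7.4102*86400/40075 = 15.9761
coverage/day = strips * swath = 15.9761 * 553.1661 = 8837.4276 km
revisit = 40075 / 8837.4276 = 4.5347 days

4.5347 days


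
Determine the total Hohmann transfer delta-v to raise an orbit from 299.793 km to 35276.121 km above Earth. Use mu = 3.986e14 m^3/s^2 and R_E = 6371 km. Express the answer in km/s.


r1 = 6670.7930 km = 6.670793e+06 m
r2 = 41647.1210 km = 4.1647121e+07 m
dv1 = sqrt(mu/r1)*(sqrt(2*r2/(r1+r2)) - 1) = 2419.2277 m/s
dv2 = sqrt(mu/r2)*(1 - sqrt(2*r1/(r1+r2))) = 1468.0401 m/s
total dv = |dv1| + |dv2| = 2419.2277 + 1468.0401 = 3887.2678 m/s = 3.8873 km/s

3.8873 km/s


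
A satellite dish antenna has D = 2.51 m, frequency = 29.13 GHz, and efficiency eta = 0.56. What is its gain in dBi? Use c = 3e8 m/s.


lambda = c/f = 3e8 / 2.913e+10 = 0.01029866 m
G = eta*(pi*D/lambda)^2 = 0.56*(pi*2.51/0.01029866)^2
G = 328302.1109 (linear)
G = 10*log10(328302.1109) = 55.1627 dBi

55.1627 dBi


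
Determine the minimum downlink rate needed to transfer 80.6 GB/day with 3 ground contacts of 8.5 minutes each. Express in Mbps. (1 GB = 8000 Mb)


total contact time = 3 * 8.5 * 60 = 1530.0000 s
data = 80.6 GB = 644800.0000 Mb
rate = 644800.0000 / 1530.0000 = 421.4379 Mbps

421.4379 Mbps


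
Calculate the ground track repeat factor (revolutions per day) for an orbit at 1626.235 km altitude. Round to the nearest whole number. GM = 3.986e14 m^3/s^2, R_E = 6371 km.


r = 7.997235e+06 m
T = 2*pi*sqrt(r^3/mu) = 7117.3940 s = 118.6232 min
revs/day = 1440 / 118.6232 = 12.1393
Rounded: 12 revolutions per day

12 revolutions per day


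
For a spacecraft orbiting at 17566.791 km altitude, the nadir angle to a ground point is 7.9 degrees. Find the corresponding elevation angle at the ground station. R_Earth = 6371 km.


r = R_E + alt = 23937.7910 km
Law of sines in the satellite / Earth-center / ground-point triangle:
  sin(nadir)/R_E = sin(90 + el)/r  =>  cos(el) = (r/R_E)*sin(nadir)
cos(el) = (23937.7910 / 6371.0000) * sin(7.9 deg) = 0.5164211
el = arccos(0.5164211) = 58.9075 deg
(Earth-central angle = 90 - nadir - el = 23.1925 deg)

58.9075 degrees


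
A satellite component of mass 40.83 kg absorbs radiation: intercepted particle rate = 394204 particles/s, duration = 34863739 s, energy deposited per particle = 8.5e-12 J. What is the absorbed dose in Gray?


Total energy deposited = rate * time * E_per
  = 394204 * 34863739 * 8.5e-12 = 116.8191 J
Dose = E_total / mass = 116.8191 / 40.83
Dose = 2.8611 Gy

2.8611 Gy


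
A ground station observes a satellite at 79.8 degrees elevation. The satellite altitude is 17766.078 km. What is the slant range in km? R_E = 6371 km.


h = 17766.078 km, el = 79.8 deg
d = -R_E*sin(el) + sqrt((R_E*sin(el))^2 + 2*R_E*h + h^2)
d = -6371.0000*sin(1.3928) + sqrt((6371.0000*0.9841956)^2 + 2*6371.0000*17766.078 + 17766.078^2)
d = 17840.3862 km

17840.3862 km


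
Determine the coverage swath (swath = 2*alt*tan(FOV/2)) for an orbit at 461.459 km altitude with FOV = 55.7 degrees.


FOV = 55.7 deg = 0.9721484 rad
swath = 2 * alt * tan(FOV/2) = 2 * 461.459 * tan(0.4860742)
swath = 2 * 461.459 * 0.528356
swath = 487.6292 km

487.6292 km


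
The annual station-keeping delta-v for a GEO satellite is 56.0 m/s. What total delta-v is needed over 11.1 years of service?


dV = rate * years = 56.0 * 11.1
dV = 621.6000 m/s

621.6000 m/s


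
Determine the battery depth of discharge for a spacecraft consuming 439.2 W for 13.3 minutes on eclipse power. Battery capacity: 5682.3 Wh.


E_used = P * t / 60 = 439.2 * 13.3 / 60 = 97.3560 Wh
DOD = E_used / E_total * 100 = 97.3560 / 5682.3 * 100
DOD = 1.7133 %

1.7133 %


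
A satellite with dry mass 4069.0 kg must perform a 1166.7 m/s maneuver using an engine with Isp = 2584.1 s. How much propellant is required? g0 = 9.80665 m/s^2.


ve = Isp * g0 = 2584.1 * 9.80665 = 25341.364265 m/s
mass ratio = exp(dv/ve) = exp(1166.7/25341.364265) = 1.04711562
m_prop = m_dry * (mr - 1) = 4069.0 * (1.04711562 - 1)
m_prop = 191.7134 kg

191.7134 kg


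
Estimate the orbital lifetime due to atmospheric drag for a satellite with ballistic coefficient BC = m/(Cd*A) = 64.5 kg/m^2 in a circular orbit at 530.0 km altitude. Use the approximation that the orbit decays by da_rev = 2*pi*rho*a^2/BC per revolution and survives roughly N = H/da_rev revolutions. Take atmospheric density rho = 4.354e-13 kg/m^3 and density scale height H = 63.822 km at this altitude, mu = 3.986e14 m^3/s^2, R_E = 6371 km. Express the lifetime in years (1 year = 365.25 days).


a = R_E + alt = 6901.0000 km = 6.901e+06 m
da_rev = 2*pi*rho*a^2/BC = 2*pi*4.354e-13*(6.901e+06)^2/64.5 = 2.019913 m per revolution
N = H/da_rev = 63822.0000 m / 2.019913 m = 31596.4126 revolutions
P = 2*pi*sqrt(a^3/mu) = 5705.3102 s
lifetime = N*P = 31596.4126 * 5705.3102 = 1.8026734e+08 s = 2086.4275 days
years = 2086.4275 / 365.25 = 5.7123 years

5.7123 years


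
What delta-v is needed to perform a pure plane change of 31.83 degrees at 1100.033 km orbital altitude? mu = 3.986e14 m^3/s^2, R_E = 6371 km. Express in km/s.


r = 7471.0330 km = 7.471033e+06 m
V = sqrt(mu/r) = 7304.2953 m/s
di = 31.83 deg = 0.5555383 rad
dV = 2*V*sin(di/2) = 2*7304.2953*sin(0.2777692)
dV = 4005.8361 m/s = 4.0058 km/s

4.0058 km/s


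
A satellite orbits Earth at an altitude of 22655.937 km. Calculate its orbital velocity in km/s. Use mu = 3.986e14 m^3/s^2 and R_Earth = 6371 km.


r = R_E + alt = 6371.0 + 22655.937 = 29026.9370 km = 2.9026937e+07 m
v = sqrt(mu/r) = sqrt(3.986e14 / 2.9026937e+07) = 3705.6811 m/s = 3.7057 km/s

3.7057 km/s


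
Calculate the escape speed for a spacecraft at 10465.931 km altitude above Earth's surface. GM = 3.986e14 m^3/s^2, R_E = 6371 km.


r = 6371.0 + 10465.931 = 16836.9310 km = 1.6836931e+07 m
v_esc = sqrt(2*mu/r) = sqrt(2*3.986e14 / 1.6836931e+07)
v_esc = 6881.0098 m/s = 6.8810 km/s

6.8810 km/s


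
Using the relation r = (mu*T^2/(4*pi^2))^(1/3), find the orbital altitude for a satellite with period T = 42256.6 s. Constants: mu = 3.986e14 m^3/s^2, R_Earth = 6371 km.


T = 42256.6 s
r = (mu*T^2/(4*pi^2))^(1/3) = (3.986e14 * 42256.6^2 / (4*pi^2))^(1/3)
r = 2.6221381e+07 m = 26221.3805 km
alt = r - R_E = 26221.3805 - 6371 = 19850.3805 km

19850.3805 km


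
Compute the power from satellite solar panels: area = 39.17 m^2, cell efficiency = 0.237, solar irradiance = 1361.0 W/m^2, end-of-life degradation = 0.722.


P = area * eta * S * degradation
P = 39.17 * 0.237 * 1361.0 * 0.722
P = 9122.1507 W

9122.1507 W


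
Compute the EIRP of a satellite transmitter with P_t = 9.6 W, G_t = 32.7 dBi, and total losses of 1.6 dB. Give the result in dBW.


Pt = 9.6 W = 9.8227 dBW
EIRP = Pt_dBW + Gt - losses = 9.8227 + 32.7 - 1.6 = 40.9227 dBW

40.9227 dBW


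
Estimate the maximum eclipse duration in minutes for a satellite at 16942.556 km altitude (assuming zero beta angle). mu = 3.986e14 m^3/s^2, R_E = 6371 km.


r = 23313.5560 km
T = 590.4359 min
Eclipse fraction = arcsin(R_E/r)/pi = arcsin(6371.0000/23313.5560)/pi
= arcsin(0.2732745)/pi = 0.08810673
Eclipse duration = 0.08810673 * 590.4359 = 52.0214 min

52.0214 minutes


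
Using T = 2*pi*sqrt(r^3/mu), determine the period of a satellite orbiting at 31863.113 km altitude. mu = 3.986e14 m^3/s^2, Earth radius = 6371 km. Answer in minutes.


r = 38234.1130 km = 3.8234113e+07 m
T = 2*pi*sqrt(r^3/mu) = 2*pi*sqrt(5.5892439e+22 / 3.986e14)
T = 74402.5380 s = 1240.0423 min

1240.0423 minutes


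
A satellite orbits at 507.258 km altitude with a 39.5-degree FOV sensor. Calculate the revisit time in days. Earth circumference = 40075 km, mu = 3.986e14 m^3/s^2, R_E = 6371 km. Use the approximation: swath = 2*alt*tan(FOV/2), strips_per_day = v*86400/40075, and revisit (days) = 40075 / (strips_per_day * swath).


swath = 2*507.258*tan(0.3447025) = 364.2485 km
v = sqrt(mu/r) = 7612.5370 m/s = 7.6125 km/s
strips/day = v*86400/40075 = 7.6125*86400/40075 = 16.4123
coverage/day = strips * swath = 16.4123 * 364.2485 = 5978.1575 km
revisit = 40075 / 5978.1575 = 6.7036 days

6.7036 days


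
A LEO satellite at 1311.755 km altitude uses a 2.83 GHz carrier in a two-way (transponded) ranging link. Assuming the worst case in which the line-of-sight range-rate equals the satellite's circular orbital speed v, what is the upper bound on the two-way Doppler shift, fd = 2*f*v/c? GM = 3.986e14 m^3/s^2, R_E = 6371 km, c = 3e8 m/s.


r = 7.682755e+06 m
v = sqrt(mu/r) = 7202.9459 m/s (worst-case radial velocity)
f = 2.83 GHz = 2.83e+09 Hz
fd = 2*f*v/c = 2*2.83e+09*7202.9459/3.0e+08
fd = 135895.5800 Hz

135895.5800 Hz


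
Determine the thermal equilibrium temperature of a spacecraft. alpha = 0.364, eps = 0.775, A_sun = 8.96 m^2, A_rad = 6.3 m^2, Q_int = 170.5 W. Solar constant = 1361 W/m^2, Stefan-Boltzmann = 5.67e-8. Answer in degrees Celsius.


Numerator = alpha*S*A_sun + Q_int = 0.364*1361*8.96 + 170.5 = 4609.3198 W
Denominator = eps*sigma*A_rad = 0.775*5.67e-8*6.3 = 2.7683775e-07 W/K^4
T^4 = 1.6649896e+10 K^4
T = 359.2137 K = 86.0637 C

86.0637 degrees Celsius


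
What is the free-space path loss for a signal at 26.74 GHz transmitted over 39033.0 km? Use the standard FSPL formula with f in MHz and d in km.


f = 26.74 GHz = 26740.0000 MHz
d = 39033.0 km
FSPL = 32.44 + 20*log10(26740.0000) + 20*log10(39033.0)
FSPL = 32.44 + 88.5432 + 91.8286
FSPL = 212.8119 dB

212.8119 dB


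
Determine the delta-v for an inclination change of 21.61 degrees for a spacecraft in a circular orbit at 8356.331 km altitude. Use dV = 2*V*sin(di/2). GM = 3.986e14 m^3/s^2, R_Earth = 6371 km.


r = 14727.3310 km = 1.4727331e+07 m
V = sqrt(mu/r) = 5202.4345 m/s
di = 21.61 deg = 0.3771657 rad
dV = 2*V*sin(di/2) = 2*5202.4345*sin(0.1885828)
dV = 1950.5699 m/s = 1.9506 km/s

1.9506 km/s


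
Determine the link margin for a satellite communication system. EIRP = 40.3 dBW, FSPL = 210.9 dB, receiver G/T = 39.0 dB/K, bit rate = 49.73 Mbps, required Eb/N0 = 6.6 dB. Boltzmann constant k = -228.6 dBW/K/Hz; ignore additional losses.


C/N0 = EIRP - FSPL + G/T - k = 40.3 - 210.9 + 39.0 - (-228.6)
C/N0 = 97.0000 dB-Hz
R_b = 49.73 Mbps = 4.973e+07 bps -> 10*log10(R_b) = 76.9662 dB-Hz
Eb/N0 = C/N0 - 10*log10(R_b) = 97.0000 - 76.9662 = 20.0338 dB
Margin = Eb/N0 - Eb/N0_req = 20.0338 - 6.6 = 13.4338 dB (link closes)

13.4338 dB


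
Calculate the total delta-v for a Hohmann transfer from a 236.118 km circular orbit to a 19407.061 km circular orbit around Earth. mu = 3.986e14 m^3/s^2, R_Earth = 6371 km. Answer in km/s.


r1 = 6607.1180 km = 6.607118e+06 m
r2 = 25778.0610 km = 2.5778061e+07 m
dv1 = sqrt(mu/r1)*(sqrt(2*r2/(r1+r2)) - 1) = 2032.9127 m/s
dv2 = sqrt(mu/r2)*(1 - sqrt(2*r1/(r1+r2))) = 1420.4351 m/s
total dv = |dv1| + |dv2| = 2032.9127 + 1420.4351 = 3453.3478 m/s = 3.4533 km/s

3.4533 km/s


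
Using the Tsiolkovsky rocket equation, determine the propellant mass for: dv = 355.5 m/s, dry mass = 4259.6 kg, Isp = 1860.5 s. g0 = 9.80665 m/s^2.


ve = Isp * g0 = 1860.5 * 9.80665 = 18245.272325 m/s
mass ratio = exp(dv/ve) = exp(355.5/18245.272325) = 1.01967556
m_prop = m_dry * (mr - 1) = 4259.6 * (1.01967556 - 1)
m_prop = 83.8100 kg

83.8100 kg


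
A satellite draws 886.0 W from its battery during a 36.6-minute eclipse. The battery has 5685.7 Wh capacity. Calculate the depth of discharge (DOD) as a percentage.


E_used = P * t / 60 = 886.0 * 36.6 / 60 = 540.4600 Wh
DOD = E_used / E_total * 100 = 540.4600 / 5685.7 * 100
DOD = 9.5056 %

9.5056 %


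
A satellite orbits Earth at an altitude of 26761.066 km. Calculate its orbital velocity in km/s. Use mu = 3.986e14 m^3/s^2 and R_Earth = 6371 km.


r = R_E + alt = 6371.0 + 26761.066 = 33132.0660 km = 3.3132066e+07 m
v = sqrt(mu/r) = sqrt(3.986e14 / 3.3132066e+07) = 3468.5215 m/s = 3.4685 km/s

3.4685 km/s


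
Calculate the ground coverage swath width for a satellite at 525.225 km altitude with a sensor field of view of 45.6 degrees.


FOV = 45.6 deg = 0.7958701 rad
swath = 2 * alt * tan(FOV/2) = 2 * 525.225 * tan(0.3979351)
swath = 2 * 525.225 * 0.4203613
swath = 441.5685 km

441.5685 km


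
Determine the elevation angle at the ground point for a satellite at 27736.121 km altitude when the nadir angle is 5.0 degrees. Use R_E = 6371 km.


r = R_E + alt = 34107.1210 km
Law of sines in the satellite / Earth-center / ground-point triangle:
  sin(nadir)/R_E = sin(90 + el)/r  =>  cos(el) = (r/R_E)*sin(nadir)
cos(el) = (34107.1210 / 6371.0000) * sin(5.0 deg) = 0.4665879
el = arccos(0.4665879) = 62.1870 deg
(Earth-central angle = 90 - nadir - el = 22.8130 deg)

62.1870 degrees


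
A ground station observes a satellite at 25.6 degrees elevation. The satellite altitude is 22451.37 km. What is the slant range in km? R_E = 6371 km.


h = 22451.37 km, el = 25.6 deg
d = -R_E*sin(el) + sqrt((R_E*sin(el))^2 + 2*R_E*h + h^2)
d = -6371.0000*sin(0.4468043) + sqrt((6371.0000*0.4320857)^2 + 2*6371.0000*22451.37 + 22451.37^2)
d = 25491.0727 km

25491.0727 km


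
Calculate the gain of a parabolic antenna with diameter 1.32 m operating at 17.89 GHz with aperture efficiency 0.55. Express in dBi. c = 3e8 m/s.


lambda = c/f = 3e8 / 1.789e+10 = 0.01676914 m
G = eta*(pi*D/lambda)^2 = 0.55*(pi*1.32/0.01676914)^2
G = 33634.7705 (linear)
G = 10*log10(33634.7705) = 45.2679 dBi

45.2679 dBi


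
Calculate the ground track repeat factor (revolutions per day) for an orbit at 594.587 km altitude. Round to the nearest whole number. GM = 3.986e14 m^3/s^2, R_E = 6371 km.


r = 6.965587e+06 m
T = 2*pi*sqrt(r^3/mu) = 5785.5920 s = 96.4265 min
revs/day = 1440 / 96.4265 = 14.9336
Rounded: 15 revolutions per day

15 revolutions per day


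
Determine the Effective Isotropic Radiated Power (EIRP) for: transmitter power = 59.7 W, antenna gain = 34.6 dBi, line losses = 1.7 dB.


Pt = 59.7 W = 17.7597 dBW
EIRP = Pt_dBW + Gt - losses = 17.7597 + 34.6 - 1.7 = 50.6597 dBW

50.6597 dBW


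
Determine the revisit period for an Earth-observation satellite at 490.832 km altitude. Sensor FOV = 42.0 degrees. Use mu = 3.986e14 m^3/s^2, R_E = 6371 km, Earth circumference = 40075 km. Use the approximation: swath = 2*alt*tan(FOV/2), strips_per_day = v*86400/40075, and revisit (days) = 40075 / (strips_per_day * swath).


swath = 2*490.832*tan(0.3665191) = 376.8255 km
v = sqrt(mu/r) = 7621.6431 m/s = 7.6216 km/s
strips/day = v*86400/40075 = 7.6216*86400/40075 = 16.4319
coverage/day = strips * swath = 16.4319 * 376.8255 = 6191.9738 km
revisit = 40075 / 6191.9738 = 6.4721 days

6.4721 days


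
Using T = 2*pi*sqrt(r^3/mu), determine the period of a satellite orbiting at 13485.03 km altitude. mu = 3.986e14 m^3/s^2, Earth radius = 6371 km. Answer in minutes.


r = 19856.0300 km = 1.985603e+07 m
T = 2*pi*sqrt(r^3/mu) = 2*pi*sqrt(7.8284767e+21 / 3.986e14)
T = 27845.1686 s = 464.0861 min

464.0861 minutes


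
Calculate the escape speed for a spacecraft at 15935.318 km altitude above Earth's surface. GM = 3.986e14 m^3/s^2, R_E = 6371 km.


r = 6371.0 + 15935.318 = 22306.3180 km = 2.2306318e+07 m
v_esc = sqrt(2*mu/r) = sqrt(2*3.986e14 / 2.2306318e+07)
v_esc = 5978.1898 m/s = 5.9782 km/s

5.9782 km/s


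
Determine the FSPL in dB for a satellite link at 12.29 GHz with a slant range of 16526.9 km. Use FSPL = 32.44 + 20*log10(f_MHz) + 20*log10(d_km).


f = 12.29 GHz = 12290.0000 MHz
d = 16526.9 km
FSPL = 32.44 + 20*log10(12290.0000) + 20*log10(16526.9)
FSPL = 32.44 + 81.7910 + 84.3638
FSPL = 198.5949 dB

198.5949 dB


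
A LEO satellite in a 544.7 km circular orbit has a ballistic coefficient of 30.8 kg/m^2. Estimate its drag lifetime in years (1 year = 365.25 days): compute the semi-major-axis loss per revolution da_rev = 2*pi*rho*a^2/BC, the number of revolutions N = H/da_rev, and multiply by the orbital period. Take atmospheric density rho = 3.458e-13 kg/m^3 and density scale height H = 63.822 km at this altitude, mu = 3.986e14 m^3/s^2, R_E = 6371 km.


a = R_E + alt = 6915.7000 km = 6.9157e+06 m
da_rev = 2*pi*rho*a^2/BC = 2*pi*3.458e-13*(6.9157e+06)^2/30.8 = 3.373855 m per revolution
N = H/da_rev = 63822.0000 m / 3.373855 m = 18916.6391 revolutions
P = 2*pi*sqrt(a^3/mu) = 5723.5495 s
lifetime = N*P = 18916.6391 * 5723.5495 = 1.0827032e+08 s = 1253.1287 days
years = 1253.1287 / 365.25 = 3.4309 years

3.4309 years


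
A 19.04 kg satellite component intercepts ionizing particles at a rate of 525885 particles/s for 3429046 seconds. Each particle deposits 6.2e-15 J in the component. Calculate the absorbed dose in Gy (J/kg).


Total energy deposited = rate * time * E_per
  = 525885 * 3429046 * 6.2e-15 = 0.01118036 J
Dose = E_total / mass = 0.01118036 / 19.04
Dose = 5.8720378e-04 Gy

5.8720e-04 Gy


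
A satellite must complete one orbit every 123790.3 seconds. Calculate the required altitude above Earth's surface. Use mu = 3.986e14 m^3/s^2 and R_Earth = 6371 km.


T = 123790.3 s
r = (mu*T^2/(4*pi^2))^(1/3) = (3.986e14 * 123790.3^2 / (4*pi^2))^(1/3)
r = 5.3684667e+07 m = 53684.6669 km
alt = r - R_E = 53684.6669 - 6371 = 47313.6669 km

47313.6669 km


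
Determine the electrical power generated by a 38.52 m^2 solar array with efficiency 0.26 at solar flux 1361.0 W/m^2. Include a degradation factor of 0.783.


P = area * eta * S * degradation
P = 38.52 * 0.26 * 1361.0 * 0.783
P = 10672.8281 W

10672.8281 W


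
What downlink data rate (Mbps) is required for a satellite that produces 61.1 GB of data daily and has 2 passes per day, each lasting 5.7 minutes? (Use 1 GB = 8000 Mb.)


total contact time = 2 * 5.7 * 60 = 684.0000 s
data = 61.1 GB = 488800.0000 Mb
rate = 488800.0000 / 684.0000 = 714.6199 Mbps

714.6199 Mbps


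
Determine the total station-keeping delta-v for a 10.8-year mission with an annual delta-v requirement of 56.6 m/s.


dV = rate * years = 56.6 * 10.8
dV = 611.2800 m/s

611.2800 m/s


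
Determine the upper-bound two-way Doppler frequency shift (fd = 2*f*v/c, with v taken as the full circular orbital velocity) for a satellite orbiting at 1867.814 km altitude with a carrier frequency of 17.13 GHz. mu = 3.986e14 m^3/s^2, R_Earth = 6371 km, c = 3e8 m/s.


r = 8.238814e+06 m
v = sqrt(mu/r) = 6955.6272 m/s (worst-case radial velocity)
f = 17.13 GHz = 1.713e+10 Hz
fd = 2*f*v/c = 2*1.713e+10*6955.6272/3.0e+08
fd = 794332.6279 Hz

794332.6279 Hz


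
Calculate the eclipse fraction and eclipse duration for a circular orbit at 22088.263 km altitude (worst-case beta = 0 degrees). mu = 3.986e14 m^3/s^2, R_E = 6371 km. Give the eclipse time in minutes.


r = 28459.2630 km
T = 796.3343 min
Eclipse fraction = arcsin(R_E/r)/pi = arcsin(6371.0000/28459.2630)/pi
= arcsin(0.2238638)/pi = 0.07186709
Eclipse duration = 0.07186709 * 796.3343 = 57.2302 min

57.2302 minutes


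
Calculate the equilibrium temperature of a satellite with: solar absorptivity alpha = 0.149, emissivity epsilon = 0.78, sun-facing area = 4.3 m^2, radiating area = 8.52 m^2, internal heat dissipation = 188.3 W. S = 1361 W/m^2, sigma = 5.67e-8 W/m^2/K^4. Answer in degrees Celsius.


Numerator = alpha*S*A_sun + Q_int = 0.149*1361*4.3 + 188.3 = 1060.2927 W
Denominator = eps*sigma*A_rad = 0.78*5.67e-8*8.52 = 3.7680552e-07 W/K^4
T^4 = 2.8138991e+09 K^4
T = 230.3176 K = -42.8324 C

-42.8324 degrees Celsius


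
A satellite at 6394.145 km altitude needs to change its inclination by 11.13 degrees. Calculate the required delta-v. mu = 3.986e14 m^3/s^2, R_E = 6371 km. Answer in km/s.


r = 12765.1450 km = 1.2765145e+07 m
V = sqrt(mu/r) = 5587.9919 m/s
di = 11.13 deg = 0.1942551 rad
dV = 2*V*sin(di/2) = 2*5587.9919*sin(0.09712757)
dV = 1083.7903 m/s = 1.0838 km/s

1.0838 km/s


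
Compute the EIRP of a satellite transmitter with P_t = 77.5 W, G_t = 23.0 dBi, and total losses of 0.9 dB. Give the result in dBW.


Pt = 77.5 W = 18.8930 dBW
EIRP = Pt_dBW + Gt - losses = 18.8930 + 23.0 - 0.9 = 40.9930 dBW

40.9930 dBW


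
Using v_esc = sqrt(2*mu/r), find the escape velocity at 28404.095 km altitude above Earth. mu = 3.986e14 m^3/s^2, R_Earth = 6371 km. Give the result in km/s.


r = 6371.0 + 28404.095 = 34775.0950 km = 3.4775095e+07 m
v_esc = sqrt(2*mu/r) = sqrt(2*3.986e14 / 3.4775095e+07)
v_esc = 4787.9486 m/s = 4.7879 km/s

4.7879 km/s


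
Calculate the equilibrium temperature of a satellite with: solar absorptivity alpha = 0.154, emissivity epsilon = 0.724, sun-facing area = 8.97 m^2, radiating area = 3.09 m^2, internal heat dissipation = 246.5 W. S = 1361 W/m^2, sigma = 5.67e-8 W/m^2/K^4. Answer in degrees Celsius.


Numerator = alpha*S*A_sun + Q_int = 0.154*1361*8.97 + 246.5 = 2126.5582 W
Denominator = eps*sigma*A_rad = 0.724*5.67e-8*3.09 = 1.2684697e-07 W/K^4
T^4 = 1.6764753e+10 K^4
T = 359.8316 K = 86.6816 C

86.6816 degrees Celsius


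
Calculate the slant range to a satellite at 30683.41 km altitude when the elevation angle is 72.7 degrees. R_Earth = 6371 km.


h = 30683.41 km, el = 72.7 deg
d = -R_E*sin(el) + sqrt((R_E*sin(el))^2 + 2*R_E*h + h^2)
d = -6371.0000*sin(1.2689) + sqrt((6371.0000*0.9547608)^2 + 2*6371.0000*30683.41 + 30683.41^2)
d = 30923.1629 km

30923.1629 km


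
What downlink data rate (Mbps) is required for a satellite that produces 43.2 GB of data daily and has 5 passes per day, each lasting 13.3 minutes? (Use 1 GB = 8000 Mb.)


total contact time = 5 * 13.3 * 60 = 3990.0000 s
data = 43.2 GB = 345600.0000 Mb
rate = 345600.0000 / 3990.0000 = 86.6165 Mbps

86.6165 Mbps


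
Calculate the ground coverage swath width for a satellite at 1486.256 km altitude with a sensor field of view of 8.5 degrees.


FOV = 8.5 deg = 0.148353 rad
swath = 2 * alt * tan(FOV/2) = 2 * 1486.256 * tan(0.07417649)
swath = 2 * 1486.256 * 0.07431284
swath = 220.8958 km

220.8958 km


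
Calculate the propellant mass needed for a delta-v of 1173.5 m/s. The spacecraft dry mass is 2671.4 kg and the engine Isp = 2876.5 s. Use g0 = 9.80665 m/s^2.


ve = Isp * g0 = 2876.5 * 9.80665 = 28208.828725 m/s
mass ratio = exp(dv/ve) = exp(1173.5/28208.828725) = 1.04247787
m_prop = m_dry * (mr - 1) = 2671.4 * (1.04247787 - 1)
m_prop = 113.4754 kg

113.4754 kg


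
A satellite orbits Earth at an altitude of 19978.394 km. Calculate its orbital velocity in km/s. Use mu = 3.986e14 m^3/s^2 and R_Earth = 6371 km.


r = R_E + alt = 6371.0 + 19978.394 = 26349.3940 km = 2.6349394e+07 m
v = sqrt(mu/r) = sqrt(3.986e14 / 2.6349394e+07) = 3889.4065 m/s = 3.8894 km/s

3.8894 km/s


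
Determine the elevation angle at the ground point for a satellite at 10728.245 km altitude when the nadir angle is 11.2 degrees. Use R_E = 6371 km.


r = R_E + alt = 17099.2450 km
Law of sines in the satellite / Earth-center / ground-point triangle:
  sin(nadir)/R_E = sin(90 + el)/r  =>  cos(el) = (r/R_E)*sin(nadir)
cos(el) = (17099.2450 / 6371.0000) * sin(11.2 deg) = 0.5213092
el = arccos(0.5213092) = 58.5799 deg
(Earth-central angle = 90 - nadir - el = 20.2201 deg)

58.5799 degrees


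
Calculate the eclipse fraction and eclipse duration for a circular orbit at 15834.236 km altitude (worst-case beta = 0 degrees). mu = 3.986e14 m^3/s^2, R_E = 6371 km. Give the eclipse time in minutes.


r = 22205.2360 km
T = 548.8366 min
Eclipse fraction = arcsin(R_E/r)/pi = arcsin(6371.0000/22205.2360)/pi
= arcsin(0.2869143)/pi = 0.0926295
Eclipse duration = 0.0926295 * 548.8366 = 50.8385 min

50.8385 minutes


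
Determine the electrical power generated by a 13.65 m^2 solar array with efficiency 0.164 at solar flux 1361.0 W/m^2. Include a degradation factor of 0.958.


P = area * eta * S * degradation
P = 13.65 * 0.164 * 1361.0 * 0.958
P = 2918.7717 W

2918.7717 W
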